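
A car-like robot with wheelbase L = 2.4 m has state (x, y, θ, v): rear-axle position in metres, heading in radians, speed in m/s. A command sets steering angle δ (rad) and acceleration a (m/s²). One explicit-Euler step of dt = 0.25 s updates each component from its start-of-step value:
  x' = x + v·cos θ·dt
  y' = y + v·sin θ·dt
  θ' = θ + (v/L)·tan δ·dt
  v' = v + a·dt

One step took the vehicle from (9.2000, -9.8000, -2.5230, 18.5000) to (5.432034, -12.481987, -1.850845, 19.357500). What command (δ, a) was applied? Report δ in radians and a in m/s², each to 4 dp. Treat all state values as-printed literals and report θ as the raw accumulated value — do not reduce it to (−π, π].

a = (v'−v)/dt = (0.857500)/0.25 = 3.4300
Δθ = θ'−θ = 0.672155;  (v·dt/L) = 18.5000·0.25/2.4 = 1.927083
tan δ = Δθ·L/(v·dt) = 0.348794  →  δ = 0.3356

δ = 0.3356, a = 3.4300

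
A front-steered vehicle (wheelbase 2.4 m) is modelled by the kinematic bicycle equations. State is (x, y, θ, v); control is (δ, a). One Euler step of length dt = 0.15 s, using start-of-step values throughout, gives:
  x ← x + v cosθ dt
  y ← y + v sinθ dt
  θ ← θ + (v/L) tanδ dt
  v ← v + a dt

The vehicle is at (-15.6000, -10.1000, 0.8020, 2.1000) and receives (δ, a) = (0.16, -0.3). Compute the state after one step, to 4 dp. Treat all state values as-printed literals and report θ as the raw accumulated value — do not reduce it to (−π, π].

x' = -15.6000 + 2.1000·cos(0.8020)·0.15 = -15.3810
y' = -10.1000 + 2.1000·sin(0.8020)·0.15 = -9.8736
θ' = 0.8020 + (2.1000/2.4)·tan(0.16)·0.15 = 0.8232
v' = 2.1000 − 0.3000·0.15 = 2.0550

(-15.3810, -9.8736, 0.8232, 2.0550)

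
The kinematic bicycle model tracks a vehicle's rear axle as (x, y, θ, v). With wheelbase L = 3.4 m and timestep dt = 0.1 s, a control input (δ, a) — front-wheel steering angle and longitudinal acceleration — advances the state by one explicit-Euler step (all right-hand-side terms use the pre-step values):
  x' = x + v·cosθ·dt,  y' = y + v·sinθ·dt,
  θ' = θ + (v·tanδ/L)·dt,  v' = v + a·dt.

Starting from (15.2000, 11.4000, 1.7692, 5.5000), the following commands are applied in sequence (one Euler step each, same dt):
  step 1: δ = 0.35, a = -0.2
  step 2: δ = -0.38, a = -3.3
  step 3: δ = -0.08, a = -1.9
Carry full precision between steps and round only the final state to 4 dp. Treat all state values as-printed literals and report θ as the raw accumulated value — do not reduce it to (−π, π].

(14.8532, 12.9746, 1.7517, 4.9600)

after step 1 (δ=0.35, a=-0.2): (15.091592, 11.939210, 1.828249, 5.480000)
after step 2 (δ=-0.38, a=-3.3): (14.952062, 12.469149, 1.763873, 5.150000)
after step 3 (δ=-0.08, a=-1.9): (14.853244, 12.974580, 1.751729, 4.960000)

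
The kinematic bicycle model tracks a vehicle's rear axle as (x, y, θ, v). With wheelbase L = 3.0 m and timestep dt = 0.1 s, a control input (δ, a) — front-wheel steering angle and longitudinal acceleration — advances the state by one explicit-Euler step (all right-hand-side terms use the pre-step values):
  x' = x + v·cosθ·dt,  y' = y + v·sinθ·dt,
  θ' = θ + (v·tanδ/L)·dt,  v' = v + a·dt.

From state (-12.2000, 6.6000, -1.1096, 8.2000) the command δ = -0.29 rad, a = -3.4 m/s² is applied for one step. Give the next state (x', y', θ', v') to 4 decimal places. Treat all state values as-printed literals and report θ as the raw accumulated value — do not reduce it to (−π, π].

(-11.8351, 5.8657, -1.1912, 7.8600)

x' = -12.2000 + 8.2000·cos(-1.1096)·0.1 = -11.8351
y' = 6.6000 + 8.2000·sin(-1.1096)·0.1 = 5.8657
θ' = -1.1096 + (8.2000/3.0)·tan(-0.29)·0.1 = -1.1912
v' = 8.2000 − 3.4000·0.1 = 7.8600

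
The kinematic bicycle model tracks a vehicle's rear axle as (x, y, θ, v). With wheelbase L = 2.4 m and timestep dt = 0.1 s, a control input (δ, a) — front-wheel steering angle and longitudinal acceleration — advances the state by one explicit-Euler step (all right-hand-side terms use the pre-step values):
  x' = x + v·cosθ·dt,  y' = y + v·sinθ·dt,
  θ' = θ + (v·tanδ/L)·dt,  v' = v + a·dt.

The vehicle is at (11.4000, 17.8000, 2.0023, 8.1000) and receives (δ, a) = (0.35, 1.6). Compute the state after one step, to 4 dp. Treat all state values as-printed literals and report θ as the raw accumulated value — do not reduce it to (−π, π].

(11.0612, 18.5358, 2.1255, 8.2600)

x' = 11.4000 + 8.1000·cos(2.0023)·0.1 = 11.0612
y' = 17.8000 + 8.1000·sin(2.0023)·0.1 = 18.5358
θ' = 2.0023 + (8.1000/2.4)·tan(0.35)·0.1 = 2.1255
v' = 8.1000 + 1.6000·0.1 = 8.2600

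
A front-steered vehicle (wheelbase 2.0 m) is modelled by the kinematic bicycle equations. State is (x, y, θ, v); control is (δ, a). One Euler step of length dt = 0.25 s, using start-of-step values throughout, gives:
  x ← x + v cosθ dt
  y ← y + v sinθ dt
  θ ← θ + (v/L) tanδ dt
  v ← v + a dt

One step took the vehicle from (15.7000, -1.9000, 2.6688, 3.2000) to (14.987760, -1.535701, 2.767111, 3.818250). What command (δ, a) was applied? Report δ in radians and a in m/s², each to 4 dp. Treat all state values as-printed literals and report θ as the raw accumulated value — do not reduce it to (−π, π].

δ = 0.2410, a = 2.4730

a = (v'−v)/dt = (0.618250)/0.25 = 2.4730
Δθ = θ'−θ = 0.098311;  (v·dt/L) = 3.2000·0.25/2.0 = 0.400000
tan δ = Δθ·L/(v·dt) = 0.245777  →  δ = 0.2410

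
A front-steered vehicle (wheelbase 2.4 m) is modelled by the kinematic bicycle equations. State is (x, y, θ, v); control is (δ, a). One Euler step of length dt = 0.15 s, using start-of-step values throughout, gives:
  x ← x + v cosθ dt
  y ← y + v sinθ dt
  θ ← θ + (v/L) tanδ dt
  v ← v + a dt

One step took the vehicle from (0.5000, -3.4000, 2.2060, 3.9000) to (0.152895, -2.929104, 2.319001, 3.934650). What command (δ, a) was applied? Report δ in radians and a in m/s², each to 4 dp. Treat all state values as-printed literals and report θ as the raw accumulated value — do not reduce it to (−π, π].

a = (v'−v)/dt = (0.034650)/0.15 = 0.2310
Δθ = θ'−θ = 0.113001;  (v·dt/L) = 3.9000·0.15/2.4 = 0.243750
tan δ = Δθ·L/(v·dt) = 0.463594  →  δ = 0.4341

δ = 0.4341, a = 0.2310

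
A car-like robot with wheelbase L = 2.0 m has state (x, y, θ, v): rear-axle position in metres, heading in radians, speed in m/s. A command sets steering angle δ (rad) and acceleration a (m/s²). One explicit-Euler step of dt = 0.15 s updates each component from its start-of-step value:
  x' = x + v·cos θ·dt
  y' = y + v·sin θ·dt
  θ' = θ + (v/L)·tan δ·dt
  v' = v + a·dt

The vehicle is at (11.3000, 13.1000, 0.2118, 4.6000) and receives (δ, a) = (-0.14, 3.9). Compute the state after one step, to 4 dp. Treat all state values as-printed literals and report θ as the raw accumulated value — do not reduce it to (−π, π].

(11.9746, 13.2451, 0.1632, 5.1850)

x' = 11.3000 + 4.6000·cos(0.2118)·0.15 = 11.9746
y' = 13.1000 + 4.6000·sin(0.2118)·0.15 = 13.2451
θ' = 0.2118 + (4.6000/2.0)·tan(-0.14)·0.15 = 0.1632
v' = 4.6000 + 3.9000·0.15 = 5.1850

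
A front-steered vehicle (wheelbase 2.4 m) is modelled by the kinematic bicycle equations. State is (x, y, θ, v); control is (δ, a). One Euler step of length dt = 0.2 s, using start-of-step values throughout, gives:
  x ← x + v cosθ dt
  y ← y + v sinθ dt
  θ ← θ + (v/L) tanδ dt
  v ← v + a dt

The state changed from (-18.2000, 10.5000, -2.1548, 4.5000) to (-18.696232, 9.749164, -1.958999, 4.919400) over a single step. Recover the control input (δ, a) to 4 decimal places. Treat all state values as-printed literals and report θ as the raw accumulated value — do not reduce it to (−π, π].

δ = 0.4812, a = 2.0970

a = (v'−v)/dt = (0.419400)/0.2 = 2.0970
Δθ = θ'−θ = 0.195801;  (v·dt/L) = 4.5000·0.2/2.4 = 0.375000
tan δ = Δθ·L/(v·dt) = 0.522136  →  δ = 0.4812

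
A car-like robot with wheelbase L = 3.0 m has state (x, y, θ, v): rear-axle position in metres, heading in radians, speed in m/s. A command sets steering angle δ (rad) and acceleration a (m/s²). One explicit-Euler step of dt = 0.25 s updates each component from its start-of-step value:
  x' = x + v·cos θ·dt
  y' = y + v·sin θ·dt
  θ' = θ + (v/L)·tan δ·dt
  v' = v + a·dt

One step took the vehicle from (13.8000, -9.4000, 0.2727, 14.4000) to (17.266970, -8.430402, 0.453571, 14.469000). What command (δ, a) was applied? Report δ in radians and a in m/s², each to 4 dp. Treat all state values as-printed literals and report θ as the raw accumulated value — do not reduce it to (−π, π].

a = (v'−v)/dt = (0.069000)/0.25 = 0.2760
Δθ = θ'−θ = 0.180871;  (v·dt/L) = 14.4000·0.25/3.0 = 1.200000
tan δ = Δθ·L/(v·dt) = 0.150726  →  δ = 0.1496

δ = 0.1496, a = 0.2760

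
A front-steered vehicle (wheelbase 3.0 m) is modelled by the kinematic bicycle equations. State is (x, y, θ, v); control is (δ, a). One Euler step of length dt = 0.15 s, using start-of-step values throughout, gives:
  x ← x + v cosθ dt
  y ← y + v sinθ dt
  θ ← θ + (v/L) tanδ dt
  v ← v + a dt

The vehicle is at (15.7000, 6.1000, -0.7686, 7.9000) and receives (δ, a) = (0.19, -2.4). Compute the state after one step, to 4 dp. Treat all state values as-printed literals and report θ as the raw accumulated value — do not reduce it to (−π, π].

x' = 15.7000 + 7.9000·cos(-0.7686)·0.15 = 16.5519
y' = 6.1000 + 7.9000·sin(-0.7686)·0.15 = 5.2763
θ' = -0.7686 + (7.9000/3.0)·tan(0.19)·0.15 = -0.6926
v' = 7.9000 − 2.4000·0.15 = 7.5400

(16.5519, 5.2763, -0.6926, 7.5400)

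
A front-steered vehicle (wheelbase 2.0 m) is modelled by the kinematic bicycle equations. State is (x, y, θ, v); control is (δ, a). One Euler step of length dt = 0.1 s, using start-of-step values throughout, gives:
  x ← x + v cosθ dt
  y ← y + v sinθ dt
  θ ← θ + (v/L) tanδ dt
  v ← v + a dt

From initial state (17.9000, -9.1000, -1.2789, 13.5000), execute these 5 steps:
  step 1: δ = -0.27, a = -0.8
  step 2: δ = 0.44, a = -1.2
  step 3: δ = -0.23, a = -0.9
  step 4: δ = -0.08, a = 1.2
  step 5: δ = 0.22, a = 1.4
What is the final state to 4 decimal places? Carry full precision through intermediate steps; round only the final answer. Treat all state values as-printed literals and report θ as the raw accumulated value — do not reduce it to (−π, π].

after step 1 (δ=-0.27, a=-0.8): (18.288488, -10.392895, -1.465712, 13.420000)
after step 2 (δ=0.44, a=-1.2): (18.429252, -11.727492, -1.149818, 13.300000)
after step 3 (δ=-0.23, a=-0.9): (18.972761, -12.941369, -1.305523, 13.210000)
after step 4 (δ=-0.08, a=1.2): (19.319091, -14.216162, -1.358476, 13.330000)
after step 5 (δ=0.22, a=1.4): (19.599992, -15.519229, -1.209434, 13.470000)

(19.6000, -15.5192, -1.2094, 13.4700)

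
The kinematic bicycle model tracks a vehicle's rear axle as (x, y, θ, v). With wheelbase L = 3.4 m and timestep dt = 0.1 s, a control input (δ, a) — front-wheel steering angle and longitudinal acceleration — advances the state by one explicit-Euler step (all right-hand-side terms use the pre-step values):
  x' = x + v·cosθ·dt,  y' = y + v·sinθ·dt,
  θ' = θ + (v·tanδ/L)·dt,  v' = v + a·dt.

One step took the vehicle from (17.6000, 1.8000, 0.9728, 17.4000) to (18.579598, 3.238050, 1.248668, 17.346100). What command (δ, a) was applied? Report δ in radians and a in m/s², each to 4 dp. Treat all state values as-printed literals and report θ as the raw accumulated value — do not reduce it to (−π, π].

δ = 0.4944, a = -0.5390

a = (v'−v)/dt = (-0.053900)/0.1 = -0.5390
Δθ = θ'−θ = 0.275868;  (v·dt/L) = 17.4000·0.1/3.4 = 0.511765
tan δ = Δθ·L/(v·dt) = 0.539052  →  δ = 0.4944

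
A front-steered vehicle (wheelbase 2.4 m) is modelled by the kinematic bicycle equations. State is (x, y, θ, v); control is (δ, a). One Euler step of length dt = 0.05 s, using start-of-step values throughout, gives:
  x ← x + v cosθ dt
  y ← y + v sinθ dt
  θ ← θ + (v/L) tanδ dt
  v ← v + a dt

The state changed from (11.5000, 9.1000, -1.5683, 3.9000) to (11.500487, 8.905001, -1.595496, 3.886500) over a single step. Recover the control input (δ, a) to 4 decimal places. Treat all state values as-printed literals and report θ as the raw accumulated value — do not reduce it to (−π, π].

δ = -0.3230, a = -0.2700

a = (v'−v)/dt = (-0.013500)/0.05 = -0.2700
Δθ = θ'−θ = -0.027196;  (v·dt/L) = 3.9000·0.05/2.4 = 0.081250
tan δ = Δθ·L/(v·dt) = -0.334720  →  δ = -0.3230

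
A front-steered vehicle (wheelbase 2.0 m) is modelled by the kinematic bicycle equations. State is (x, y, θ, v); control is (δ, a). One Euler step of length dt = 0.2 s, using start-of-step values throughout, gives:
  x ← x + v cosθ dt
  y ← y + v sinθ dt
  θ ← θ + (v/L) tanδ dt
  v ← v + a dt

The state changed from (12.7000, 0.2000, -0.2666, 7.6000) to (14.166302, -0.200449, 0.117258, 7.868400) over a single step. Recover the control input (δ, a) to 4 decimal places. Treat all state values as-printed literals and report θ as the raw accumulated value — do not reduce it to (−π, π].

δ = 0.4677, a = 1.3420

a = (v'−v)/dt = (0.268400)/0.2 = 1.3420
Δθ = θ'−θ = 0.383858;  (v·dt/L) = 7.6000·0.2/2.0 = 0.760000
tan δ = Δθ·L/(v·dt) = 0.505076  →  δ = 0.4677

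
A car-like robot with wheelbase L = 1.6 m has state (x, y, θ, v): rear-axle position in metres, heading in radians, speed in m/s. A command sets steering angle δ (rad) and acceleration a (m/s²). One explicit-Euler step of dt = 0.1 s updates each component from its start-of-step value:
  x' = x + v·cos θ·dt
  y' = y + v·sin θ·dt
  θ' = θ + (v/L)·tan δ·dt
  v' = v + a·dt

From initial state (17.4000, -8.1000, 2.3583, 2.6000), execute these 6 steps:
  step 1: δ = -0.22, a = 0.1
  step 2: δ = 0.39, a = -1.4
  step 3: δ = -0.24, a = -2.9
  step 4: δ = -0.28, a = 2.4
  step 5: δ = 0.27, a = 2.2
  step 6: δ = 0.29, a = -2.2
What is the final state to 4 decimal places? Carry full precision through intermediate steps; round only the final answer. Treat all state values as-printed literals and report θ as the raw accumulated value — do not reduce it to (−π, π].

after step 1 (δ=-0.22, a=0.1): (17.215766, -7.916540, 2.321962, 2.610000)
after step 2 (δ=0.39, a=-1.4): (17.037635, -7.725776, 2.389015, 2.470000)
after step 3 (δ=-0.24, a=-2.9): (16.857343, -7.556946, 2.351237, 2.180000)
after step 4 (δ=-0.28, a=2.4): (16.703960, -7.402035, 2.312058, 2.420000)
after step 5 (δ=0.27, a=2.2): (16.540557, -7.223531, 2.353917, 2.640000)
after step 6 (δ=0.29, a=-2.2): (16.354306, -7.036431, 2.403156, 2.420000)

(16.3543, -7.0364, 2.4032, 2.4200)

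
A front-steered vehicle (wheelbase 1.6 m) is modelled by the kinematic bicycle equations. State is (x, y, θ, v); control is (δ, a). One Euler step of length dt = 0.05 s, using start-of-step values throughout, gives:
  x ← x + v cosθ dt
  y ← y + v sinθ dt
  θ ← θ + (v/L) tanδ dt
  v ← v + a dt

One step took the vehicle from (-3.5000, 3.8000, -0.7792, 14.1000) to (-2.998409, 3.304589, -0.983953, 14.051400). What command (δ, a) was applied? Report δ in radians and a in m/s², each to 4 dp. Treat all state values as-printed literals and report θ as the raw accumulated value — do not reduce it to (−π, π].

a = (v'−v)/dt = (-0.048600)/0.05 = -0.9720
Δθ = θ'−θ = -0.204753;  (v·dt/L) = 14.1000·0.05/1.6 = 0.440625
tan δ = Δθ·L/(v·dt) = -0.464688  →  δ = -0.4350

δ = -0.4350, a = -0.9720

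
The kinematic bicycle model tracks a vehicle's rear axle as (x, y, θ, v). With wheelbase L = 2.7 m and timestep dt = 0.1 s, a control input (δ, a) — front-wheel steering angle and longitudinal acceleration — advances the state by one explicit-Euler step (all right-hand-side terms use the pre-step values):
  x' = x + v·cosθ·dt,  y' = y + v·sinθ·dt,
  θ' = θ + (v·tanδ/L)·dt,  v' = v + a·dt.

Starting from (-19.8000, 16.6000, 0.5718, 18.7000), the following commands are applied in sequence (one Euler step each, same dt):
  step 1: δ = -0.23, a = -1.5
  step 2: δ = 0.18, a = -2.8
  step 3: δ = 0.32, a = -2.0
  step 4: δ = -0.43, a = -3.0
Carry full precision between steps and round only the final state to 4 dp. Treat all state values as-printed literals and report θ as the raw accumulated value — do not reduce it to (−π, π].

after step 1 (δ=-0.23, a=-1.5): (-18.227464, 17.611944, 0.409634, 18.550000)
after step 2 (δ=0.18, a=-2.8): (-16.525935, 18.350742, 0.534654, 18.270000)
after step 3 (δ=0.32, a=-2.0): (-14.953901, 19.281677, 0.758894, 18.070000)
after step 4 (δ=-0.43, a=-3.0): (-13.642747, 20.525109, 0.451958, 17.770000)

(-13.6427, 20.5251, 0.4520, 17.7700)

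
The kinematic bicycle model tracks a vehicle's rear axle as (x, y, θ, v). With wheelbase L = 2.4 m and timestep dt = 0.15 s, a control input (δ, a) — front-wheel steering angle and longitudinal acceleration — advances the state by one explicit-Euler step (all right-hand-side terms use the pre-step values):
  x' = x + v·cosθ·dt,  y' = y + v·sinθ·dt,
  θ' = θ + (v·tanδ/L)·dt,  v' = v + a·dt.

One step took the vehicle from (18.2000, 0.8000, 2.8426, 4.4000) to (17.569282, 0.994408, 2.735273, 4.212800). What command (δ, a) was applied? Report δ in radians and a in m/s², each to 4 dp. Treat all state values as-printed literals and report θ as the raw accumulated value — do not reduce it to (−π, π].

a = (v'−v)/dt = (-0.187200)/0.15 = -1.2480
Δθ = θ'−θ = -0.107327;  (v·dt/L) = 4.4000·0.15/2.4 = 0.275000
tan δ = Δθ·L/(v·dt) = -0.390280  →  δ = -0.3721

δ = -0.3721, a = -1.2480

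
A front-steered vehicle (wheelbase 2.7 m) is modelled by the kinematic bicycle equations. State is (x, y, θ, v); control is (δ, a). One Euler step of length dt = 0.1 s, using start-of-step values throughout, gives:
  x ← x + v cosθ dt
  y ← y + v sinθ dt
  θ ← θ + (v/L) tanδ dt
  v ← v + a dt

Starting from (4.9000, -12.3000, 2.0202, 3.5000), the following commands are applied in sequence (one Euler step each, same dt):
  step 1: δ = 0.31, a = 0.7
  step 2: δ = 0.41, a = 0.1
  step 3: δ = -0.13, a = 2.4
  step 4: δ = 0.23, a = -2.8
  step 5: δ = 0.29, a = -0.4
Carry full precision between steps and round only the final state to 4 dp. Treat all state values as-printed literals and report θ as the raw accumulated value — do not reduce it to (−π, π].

(4.0103, -10.7359, 2.1741, 3.5000)

after step 1 (δ=0.31, a=0.7): (4.747950, -11.984753, 2.061724, 3.570000)
after step 2 (δ=0.41, a=0.1): (4.579644, -11.669916, 2.119192, 3.580000)
after step 3 (δ=-0.13, a=2.4): (4.393012, -11.364412, 2.101857, 3.820000)
after step 4 (δ=0.23, a=-2.8): (4.199549, -11.035025, 2.134984, 3.540000)
after step 5 (δ=0.29, a=-0.4): (4.010255, -10.735887, 2.174109, 3.500000)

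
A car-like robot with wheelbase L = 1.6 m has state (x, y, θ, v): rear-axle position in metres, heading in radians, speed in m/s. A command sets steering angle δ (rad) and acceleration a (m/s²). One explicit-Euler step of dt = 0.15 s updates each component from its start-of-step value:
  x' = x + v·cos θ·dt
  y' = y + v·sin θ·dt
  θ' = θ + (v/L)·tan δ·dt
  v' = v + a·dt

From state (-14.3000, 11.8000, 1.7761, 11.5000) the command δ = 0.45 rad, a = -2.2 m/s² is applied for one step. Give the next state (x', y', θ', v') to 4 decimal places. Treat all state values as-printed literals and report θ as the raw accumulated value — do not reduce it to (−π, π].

(-14.6517, 13.4888, 2.2969, 11.1700)

x' = -14.3000 + 11.5000·cos(1.7761)·0.15 = -14.6517
y' = 11.8000 + 11.5000·sin(1.7761)·0.15 = 13.4888
θ' = 1.7761 + (11.5000/1.6)·tan(0.45)·0.15 = 2.2969
v' = 11.5000 − 2.2000·0.15 = 11.1700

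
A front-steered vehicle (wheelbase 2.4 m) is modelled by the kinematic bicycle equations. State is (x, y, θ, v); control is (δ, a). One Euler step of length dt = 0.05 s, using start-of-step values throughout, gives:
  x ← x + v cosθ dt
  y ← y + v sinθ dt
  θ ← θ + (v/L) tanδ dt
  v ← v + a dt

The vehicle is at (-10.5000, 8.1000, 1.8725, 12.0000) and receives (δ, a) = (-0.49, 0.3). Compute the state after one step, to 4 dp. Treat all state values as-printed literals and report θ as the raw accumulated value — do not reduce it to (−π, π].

(-10.6783, 8.6729, 1.7392, 12.0150)

x' = -10.5000 + 12.0000·cos(1.8725)·0.05 = -10.6783
y' = 8.1000 + 12.0000·sin(1.8725)·0.05 = 8.6729
θ' = 1.8725 + (12.0000/2.4)·tan(-0.49)·0.05 = 1.7392
v' = 12.0000 + 0.3000·0.05 = 12.0150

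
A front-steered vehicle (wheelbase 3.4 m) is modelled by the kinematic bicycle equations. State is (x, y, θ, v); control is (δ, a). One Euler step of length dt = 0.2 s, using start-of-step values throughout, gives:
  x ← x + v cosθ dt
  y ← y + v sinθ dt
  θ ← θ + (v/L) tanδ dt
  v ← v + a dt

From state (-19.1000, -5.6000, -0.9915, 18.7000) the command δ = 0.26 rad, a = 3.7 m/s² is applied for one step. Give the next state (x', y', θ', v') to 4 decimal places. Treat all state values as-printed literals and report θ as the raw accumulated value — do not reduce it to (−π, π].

x' = -19.1000 + 18.7000·cos(-0.9915)·0.2 = -17.0526
y' = -5.6000 + 18.7000·sin(-0.9915)·0.2 = -8.7298
θ' = -0.9915 + (18.7000/3.4)·tan(0.26)·0.2 = -0.6989
v' = 18.7000 + 3.7000·0.2 = 19.4400

(-17.0526, -8.7298, -0.6989, 19.4400)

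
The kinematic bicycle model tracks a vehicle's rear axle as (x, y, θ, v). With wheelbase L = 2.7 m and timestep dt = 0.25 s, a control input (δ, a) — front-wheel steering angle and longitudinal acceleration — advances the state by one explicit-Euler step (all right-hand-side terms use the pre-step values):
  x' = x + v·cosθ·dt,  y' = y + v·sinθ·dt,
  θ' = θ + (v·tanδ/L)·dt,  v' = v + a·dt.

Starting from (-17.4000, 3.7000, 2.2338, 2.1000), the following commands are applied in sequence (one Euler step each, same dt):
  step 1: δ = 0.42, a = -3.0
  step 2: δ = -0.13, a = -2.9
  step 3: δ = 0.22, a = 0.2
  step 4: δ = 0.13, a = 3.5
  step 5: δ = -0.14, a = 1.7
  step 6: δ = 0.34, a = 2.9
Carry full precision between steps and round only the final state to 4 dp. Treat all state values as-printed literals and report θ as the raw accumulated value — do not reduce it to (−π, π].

after step 1 (δ=0.42, a=-3.0): (-17.723131, 4.113777, 2.320634, 1.350000)
after step 2 (δ=-0.13, a=-2.9): (-17.953144, 4.360760, 2.304291, 0.625000)
after step 3 (δ=0.22, a=0.2): (-18.057748, 4.476828, 2.317232, 0.675000)
after step 4 (δ=0.13, a=3.5): (-18.172334, 4.600710, 2.325403, 1.550000)
after step 5 (δ=-0.14, a=1.7): (-18.437772, 4.883019, 2.305179, 1.975000)
after step 6 (δ=0.34, a=2.9): (-18.768648, 5.249503, 2.369866, 2.700000)

(-18.7686, 5.2495, 2.3699, 2.7000)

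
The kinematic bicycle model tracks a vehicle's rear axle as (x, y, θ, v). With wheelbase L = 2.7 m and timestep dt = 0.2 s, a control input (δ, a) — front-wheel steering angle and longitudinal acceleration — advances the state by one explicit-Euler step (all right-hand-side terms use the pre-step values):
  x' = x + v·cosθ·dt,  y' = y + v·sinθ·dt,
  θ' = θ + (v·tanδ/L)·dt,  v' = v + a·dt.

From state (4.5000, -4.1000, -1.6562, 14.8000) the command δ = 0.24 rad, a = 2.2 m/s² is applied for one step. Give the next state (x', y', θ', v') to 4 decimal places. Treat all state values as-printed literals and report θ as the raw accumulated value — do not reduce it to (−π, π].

(4.2475, -7.0492, -1.3879, 15.2400)

x' = 4.5000 + 14.8000·cos(-1.6562)·0.2 = 4.2475
y' = -4.1000 + 14.8000·sin(-1.6562)·0.2 = -7.0492
θ' = -1.6562 + (14.8000/2.7)·tan(0.24)·0.2 = -1.3879
v' = 14.8000 + 2.2000·0.2 = 15.2400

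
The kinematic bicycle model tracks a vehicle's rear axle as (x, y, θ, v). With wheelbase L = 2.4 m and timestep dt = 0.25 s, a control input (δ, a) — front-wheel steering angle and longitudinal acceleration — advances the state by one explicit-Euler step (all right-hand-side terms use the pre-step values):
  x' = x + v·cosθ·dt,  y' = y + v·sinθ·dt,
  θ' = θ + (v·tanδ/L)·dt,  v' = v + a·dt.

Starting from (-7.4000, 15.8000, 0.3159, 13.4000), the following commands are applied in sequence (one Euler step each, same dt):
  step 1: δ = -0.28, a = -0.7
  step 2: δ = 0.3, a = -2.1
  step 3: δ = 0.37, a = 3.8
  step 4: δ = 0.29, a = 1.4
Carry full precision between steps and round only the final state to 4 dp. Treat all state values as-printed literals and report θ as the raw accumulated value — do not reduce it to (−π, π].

(4.3134, 20.1915, 1.2781, 14.0000)

after step 1 (δ=-0.28, a=-0.7): (-4.215768, 16.840751, -0.085478, 13.225000)
after step 2 (δ=0.3, a=-2.1): (-0.921589, 16.558484, 0.340665, 12.700000)
after step 3 (δ=0.37, a=3.8): (2.070953, 17.619296, 0.853776, 13.650000)
after step 4 (δ=0.29, a=1.4): (4.313449, 20.191525, 1.278081, 14.000000)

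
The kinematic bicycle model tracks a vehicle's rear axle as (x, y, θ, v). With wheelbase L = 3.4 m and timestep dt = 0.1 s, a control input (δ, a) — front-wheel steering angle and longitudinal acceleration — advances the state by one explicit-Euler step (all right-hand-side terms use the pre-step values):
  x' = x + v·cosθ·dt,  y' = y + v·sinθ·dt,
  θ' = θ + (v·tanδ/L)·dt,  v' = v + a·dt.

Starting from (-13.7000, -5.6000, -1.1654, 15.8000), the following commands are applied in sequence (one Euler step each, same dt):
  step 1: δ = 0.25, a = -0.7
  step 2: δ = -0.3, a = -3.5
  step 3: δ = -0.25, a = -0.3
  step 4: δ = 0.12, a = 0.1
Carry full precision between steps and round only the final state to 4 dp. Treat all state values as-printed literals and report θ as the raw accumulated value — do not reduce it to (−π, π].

after step 1 (δ=0.25, a=-0.7): (-13.076875, -7.051935, -1.046741, 15.730000)
after step 2 (δ=-0.3, a=-3.5): (-12.289753, -8.413834, -1.189855, 15.380000)
after step 3 (δ=-0.25, a=-0.3): (-11.717933, -9.841582, -1.305359, 15.350000)
after step 4 (δ=0.12, a=0.1): (-11.315255, -11.322823, -1.250921, 15.360000)

(-11.3153, -11.3228, -1.2509, 15.3600)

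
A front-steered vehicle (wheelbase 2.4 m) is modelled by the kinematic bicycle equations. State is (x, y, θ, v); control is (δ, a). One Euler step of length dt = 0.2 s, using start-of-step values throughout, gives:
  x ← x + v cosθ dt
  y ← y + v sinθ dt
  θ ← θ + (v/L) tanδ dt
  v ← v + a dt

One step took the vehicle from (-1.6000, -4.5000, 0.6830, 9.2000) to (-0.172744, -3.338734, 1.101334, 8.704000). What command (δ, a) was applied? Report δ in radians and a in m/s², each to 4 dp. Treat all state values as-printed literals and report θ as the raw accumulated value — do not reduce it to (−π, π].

δ = 0.4995, a = -2.4800

a = (v'−v)/dt = (-0.496000)/0.2 = -2.4800
Δθ = θ'−θ = 0.418334;  (v·dt/L) = 9.2000·0.2/2.4 = 0.766667
tan δ = Δθ·L/(v·dt) = 0.545653  →  δ = 0.4995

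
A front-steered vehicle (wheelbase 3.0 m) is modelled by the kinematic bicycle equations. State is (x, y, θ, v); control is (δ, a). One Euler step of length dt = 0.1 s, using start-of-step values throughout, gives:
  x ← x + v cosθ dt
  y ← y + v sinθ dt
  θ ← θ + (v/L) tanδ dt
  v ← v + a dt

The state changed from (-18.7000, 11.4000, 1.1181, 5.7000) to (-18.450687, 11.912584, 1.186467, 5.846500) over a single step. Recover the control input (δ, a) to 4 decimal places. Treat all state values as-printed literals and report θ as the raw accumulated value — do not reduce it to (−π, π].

δ = 0.3454, a = 1.4650

a = (v'−v)/dt = (0.146500)/0.1 = 1.4650
Δθ = θ'−θ = 0.068367;  (v·dt/L) = 5.7000·0.1/3.0 = 0.190000
tan δ = Δθ·L/(v·dt) = 0.359826  →  δ = 0.3454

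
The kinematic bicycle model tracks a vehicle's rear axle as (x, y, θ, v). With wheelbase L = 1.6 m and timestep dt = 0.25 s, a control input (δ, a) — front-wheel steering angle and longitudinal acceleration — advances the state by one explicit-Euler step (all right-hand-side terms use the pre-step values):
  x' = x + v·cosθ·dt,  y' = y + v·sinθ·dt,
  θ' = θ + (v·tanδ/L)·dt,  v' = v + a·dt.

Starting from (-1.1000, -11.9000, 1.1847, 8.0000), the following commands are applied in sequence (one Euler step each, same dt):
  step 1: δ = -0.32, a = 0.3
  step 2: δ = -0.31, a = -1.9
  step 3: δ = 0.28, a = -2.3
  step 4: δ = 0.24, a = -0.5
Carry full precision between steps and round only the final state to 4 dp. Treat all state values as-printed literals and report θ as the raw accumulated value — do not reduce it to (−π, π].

after step 1 (δ=-0.32, a=0.3): (-0.346850, -10.047228, 0.770463, 8.075000)
after step 2 (δ=-0.31, a=-1.9): (1.101781, -8.641233, 0.366300, 7.600000)
after step 3 (δ=0.28, a=-2.3): (2.875733, -7.960723, 0.707771, 7.025000)
after step 4 (δ=0.24, a=-0.5): (4.210155, -6.818912, 0.976386, 6.900000)

(4.2102, -6.8189, 0.9764, 6.9000)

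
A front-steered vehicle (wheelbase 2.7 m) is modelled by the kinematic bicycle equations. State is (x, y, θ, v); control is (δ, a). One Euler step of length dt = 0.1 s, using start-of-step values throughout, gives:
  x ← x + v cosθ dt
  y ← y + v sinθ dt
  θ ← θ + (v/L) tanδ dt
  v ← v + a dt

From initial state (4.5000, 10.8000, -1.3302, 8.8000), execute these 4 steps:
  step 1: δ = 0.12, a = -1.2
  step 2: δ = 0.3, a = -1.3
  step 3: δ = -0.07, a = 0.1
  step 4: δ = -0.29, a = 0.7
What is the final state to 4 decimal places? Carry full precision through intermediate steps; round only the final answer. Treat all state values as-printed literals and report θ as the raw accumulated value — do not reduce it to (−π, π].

(5.5653, 7.5149, -1.3083, 8.6300)

after step 1 (δ=0.12, a=-1.2): (4.709688, 9.945347, -1.290900, 8.680000)
after step 2 (δ=0.3, a=-1.3): (4.949478, 9.111126, -1.191454, 8.550000)
after step 3 (δ=-0.07, a=0.1): (5.266093, 8.316910, -1.213657, 8.560000)
after step 4 (δ=-0.29, a=0.7): (5.565346, 7.514923, -1.308265, 8.630000)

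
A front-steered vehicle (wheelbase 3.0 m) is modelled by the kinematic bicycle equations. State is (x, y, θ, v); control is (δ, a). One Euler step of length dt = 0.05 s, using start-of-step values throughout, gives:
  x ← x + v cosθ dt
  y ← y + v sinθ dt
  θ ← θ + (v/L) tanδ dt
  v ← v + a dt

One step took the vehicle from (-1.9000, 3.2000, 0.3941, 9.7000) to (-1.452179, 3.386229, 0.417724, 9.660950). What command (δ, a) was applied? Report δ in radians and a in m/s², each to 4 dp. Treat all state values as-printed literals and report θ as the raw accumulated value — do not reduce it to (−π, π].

δ = 0.1451, a = -0.7810

a = (v'−v)/dt = (-0.039050)/0.05 = -0.7810
Δθ = θ'−θ = 0.023624;  (v·dt/L) = 9.7000·0.05/3.0 = 0.161667
tan δ = Δθ·L/(v·dt) = 0.146128  →  δ = 0.1451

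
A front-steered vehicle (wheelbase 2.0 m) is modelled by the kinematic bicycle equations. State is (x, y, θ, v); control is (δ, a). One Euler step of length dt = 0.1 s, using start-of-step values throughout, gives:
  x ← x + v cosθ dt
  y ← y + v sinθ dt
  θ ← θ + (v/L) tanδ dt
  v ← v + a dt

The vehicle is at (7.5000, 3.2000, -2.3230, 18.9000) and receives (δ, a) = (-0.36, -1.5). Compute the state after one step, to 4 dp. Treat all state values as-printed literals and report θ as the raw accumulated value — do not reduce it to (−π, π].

x' = 7.5000 + 18.9000·cos(-2.3230)·0.1 = 6.2087
y' = 3.2000 + 18.9000·sin(-2.3230)·0.1 = 1.8200
θ' = -2.3230 + (18.9000/2.0)·tan(-0.36)·0.1 = -2.6787
v' = 18.9000 − 1.5000·0.1 = 18.7500

(6.2087, 1.8200, -2.6787, 18.7500)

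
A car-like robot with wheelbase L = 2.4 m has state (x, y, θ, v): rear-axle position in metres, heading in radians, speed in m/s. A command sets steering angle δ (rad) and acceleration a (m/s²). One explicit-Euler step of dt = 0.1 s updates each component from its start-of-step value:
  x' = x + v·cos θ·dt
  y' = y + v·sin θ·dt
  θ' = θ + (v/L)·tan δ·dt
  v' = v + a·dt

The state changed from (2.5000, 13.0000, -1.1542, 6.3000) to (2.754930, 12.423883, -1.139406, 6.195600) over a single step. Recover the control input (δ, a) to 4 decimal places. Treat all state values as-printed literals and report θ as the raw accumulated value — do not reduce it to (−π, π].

δ = 0.0563, a = -1.0440

a = (v'−v)/dt = (-0.104400)/0.1 = -1.0440
Δθ = θ'−θ = 0.014794;  (v·dt/L) = 6.3000·0.1/2.4 = 0.262500
tan δ = Δθ·L/(v·dt) = 0.056358  →  δ = 0.0563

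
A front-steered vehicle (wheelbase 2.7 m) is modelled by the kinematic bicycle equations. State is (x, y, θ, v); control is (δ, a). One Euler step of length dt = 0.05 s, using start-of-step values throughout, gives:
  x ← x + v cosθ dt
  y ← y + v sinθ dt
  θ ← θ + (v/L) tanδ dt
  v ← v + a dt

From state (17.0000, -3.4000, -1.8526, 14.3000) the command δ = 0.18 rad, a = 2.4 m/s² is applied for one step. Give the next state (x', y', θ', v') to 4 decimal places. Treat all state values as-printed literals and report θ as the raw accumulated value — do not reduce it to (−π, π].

(16.8012, -4.0868, -1.8044, 14.4200)

x' = 17.0000 + 14.3000·cos(-1.8526)·0.05 = 16.8012
y' = -3.4000 + 14.3000·sin(-1.8526)·0.05 = -4.0868
θ' = -1.8526 + (14.3000/2.7)·tan(0.18)·0.05 = -1.8044
v' = 14.3000 + 2.4000·0.05 = 14.4200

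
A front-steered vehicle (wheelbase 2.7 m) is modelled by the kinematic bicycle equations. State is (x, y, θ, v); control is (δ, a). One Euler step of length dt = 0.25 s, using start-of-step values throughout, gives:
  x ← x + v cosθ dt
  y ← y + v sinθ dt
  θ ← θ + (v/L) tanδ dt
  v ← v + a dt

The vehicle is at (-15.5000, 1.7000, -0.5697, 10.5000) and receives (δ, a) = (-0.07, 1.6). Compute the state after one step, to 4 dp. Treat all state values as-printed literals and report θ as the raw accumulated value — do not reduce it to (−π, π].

x' = -15.5000 + 10.5000·cos(-0.5697)·0.25 = -13.2896
y' = 1.7000 + 10.5000·sin(-0.5697)·0.25 = 0.2841
θ' = -0.5697 + (10.5000/2.7)·tan(-0.07)·0.25 = -0.6379
v' = 10.5000 + 1.6000·0.25 = 10.9000

(-13.2896, 0.2841, -0.6379, 10.9000)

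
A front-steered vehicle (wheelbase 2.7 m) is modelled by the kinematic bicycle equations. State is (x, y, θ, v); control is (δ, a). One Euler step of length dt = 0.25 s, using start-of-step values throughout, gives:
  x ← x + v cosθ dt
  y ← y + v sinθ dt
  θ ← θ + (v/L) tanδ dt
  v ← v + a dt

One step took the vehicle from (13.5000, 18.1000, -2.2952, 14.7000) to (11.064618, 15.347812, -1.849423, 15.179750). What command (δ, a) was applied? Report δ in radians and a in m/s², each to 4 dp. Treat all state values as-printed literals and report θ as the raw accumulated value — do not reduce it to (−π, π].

δ = 0.3165, a = 1.9190

a = (v'−v)/dt = (0.479750)/0.25 = 1.9190
Δθ = θ'−θ = 0.445777;  (v·dt/L) = 14.7000·0.25/2.7 = 1.361111
tan δ = Δθ·L/(v·dt) = 0.327510  →  δ = 0.3165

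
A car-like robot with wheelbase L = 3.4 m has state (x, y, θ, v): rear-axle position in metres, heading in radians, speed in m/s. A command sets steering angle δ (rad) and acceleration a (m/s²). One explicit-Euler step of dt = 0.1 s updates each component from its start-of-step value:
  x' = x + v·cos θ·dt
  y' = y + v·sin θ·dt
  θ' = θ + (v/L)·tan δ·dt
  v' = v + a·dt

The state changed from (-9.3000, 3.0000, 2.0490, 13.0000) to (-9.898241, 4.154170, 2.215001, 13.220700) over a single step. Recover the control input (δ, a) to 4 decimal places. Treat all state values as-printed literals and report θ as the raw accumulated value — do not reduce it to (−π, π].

δ = 0.4096, a = 2.2070

a = (v'−v)/dt = (0.220700)/0.1 = 2.2070
Δθ = θ'−θ = 0.166001;  (v·dt/L) = 13.0000·0.1/3.4 = 0.382353
tan δ = Δθ·L/(v·dt) = 0.434156  →  δ = 0.4096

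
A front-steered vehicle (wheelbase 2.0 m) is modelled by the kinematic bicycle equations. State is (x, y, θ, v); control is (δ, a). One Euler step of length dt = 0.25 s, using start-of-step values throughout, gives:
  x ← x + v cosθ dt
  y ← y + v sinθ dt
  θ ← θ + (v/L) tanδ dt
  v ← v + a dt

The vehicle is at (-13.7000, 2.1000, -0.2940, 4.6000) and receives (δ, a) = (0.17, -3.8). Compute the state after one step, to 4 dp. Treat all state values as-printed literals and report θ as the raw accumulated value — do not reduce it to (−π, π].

x' = -13.7000 + 4.6000·cos(-0.2940)·0.25 = -12.5993
y' = 2.1000 + 4.6000·sin(-0.2940)·0.25 = 1.7667
θ' = -0.2940 + (4.6000/2.0)·tan(0.17)·0.25 = -0.1953
v' = 4.6000 − 3.8000·0.25 = 3.6500

(-12.5993, 1.7667, -0.1953, 3.6500)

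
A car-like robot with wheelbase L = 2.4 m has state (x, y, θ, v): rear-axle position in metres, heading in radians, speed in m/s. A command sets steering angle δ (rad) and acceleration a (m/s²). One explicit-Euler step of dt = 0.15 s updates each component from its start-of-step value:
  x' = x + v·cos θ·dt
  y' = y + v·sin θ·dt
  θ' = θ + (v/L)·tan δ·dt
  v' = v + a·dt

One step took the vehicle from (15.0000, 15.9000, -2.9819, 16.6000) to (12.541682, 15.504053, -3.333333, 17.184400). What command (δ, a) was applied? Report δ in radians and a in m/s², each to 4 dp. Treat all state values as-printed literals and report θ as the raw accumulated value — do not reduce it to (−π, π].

a = (v'−v)/dt = (0.584400)/0.15 = 3.8960
Δθ = θ'−θ = -0.351433;  (v·dt/L) = 16.6000·0.15/2.4 = 1.037500
tan δ = Δθ·L/(v·dt) = -0.338731  →  δ = -0.3266

δ = -0.3266, a = 3.8960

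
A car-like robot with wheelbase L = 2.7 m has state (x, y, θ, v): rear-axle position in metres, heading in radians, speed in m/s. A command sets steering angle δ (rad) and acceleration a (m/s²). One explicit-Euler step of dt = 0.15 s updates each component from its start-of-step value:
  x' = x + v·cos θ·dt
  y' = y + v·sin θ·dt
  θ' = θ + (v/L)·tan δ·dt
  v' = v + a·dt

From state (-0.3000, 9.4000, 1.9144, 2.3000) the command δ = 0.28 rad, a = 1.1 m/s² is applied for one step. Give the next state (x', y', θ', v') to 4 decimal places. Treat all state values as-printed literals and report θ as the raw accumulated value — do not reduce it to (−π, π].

x' = -0.3000 + 2.3000·cos(1.9144)·0.15 = -0.4162
y' = 9.4000 + 2.3000·sin(1.9144)·0.15 = 9.7248
θ' = 1.9144 + (2.3000/2.7)·tan(0.28)·0.15 = 1.9511
v' = 2.3000 + 1.1000·0.15 = 2.4650

(-0.4162, 9.7248, 1.9511, 2.4650)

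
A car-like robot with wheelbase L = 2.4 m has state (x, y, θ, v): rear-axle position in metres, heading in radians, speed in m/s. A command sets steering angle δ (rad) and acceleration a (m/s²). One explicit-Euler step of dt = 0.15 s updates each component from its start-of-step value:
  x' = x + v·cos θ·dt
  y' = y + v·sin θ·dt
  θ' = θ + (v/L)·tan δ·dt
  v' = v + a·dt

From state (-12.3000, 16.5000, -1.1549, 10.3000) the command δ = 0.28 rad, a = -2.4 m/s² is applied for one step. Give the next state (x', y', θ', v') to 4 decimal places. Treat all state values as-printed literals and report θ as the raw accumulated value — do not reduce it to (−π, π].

x' = -12.3000 + 10.3000·cos(-1.1549)·0.15 = -11.6758
y' = 16.5000 + 10.3000·sin(-1.1549)·0.15 = 15.0867
θ' = -1.1549 + (10.3000/2.4)·tan(0.28)·0.15 = -0.9698
v' = 10.3000 − 2.4000·0.15 = 9.9400

(-11.6758, 15.0867, -0.9698, 9.9400)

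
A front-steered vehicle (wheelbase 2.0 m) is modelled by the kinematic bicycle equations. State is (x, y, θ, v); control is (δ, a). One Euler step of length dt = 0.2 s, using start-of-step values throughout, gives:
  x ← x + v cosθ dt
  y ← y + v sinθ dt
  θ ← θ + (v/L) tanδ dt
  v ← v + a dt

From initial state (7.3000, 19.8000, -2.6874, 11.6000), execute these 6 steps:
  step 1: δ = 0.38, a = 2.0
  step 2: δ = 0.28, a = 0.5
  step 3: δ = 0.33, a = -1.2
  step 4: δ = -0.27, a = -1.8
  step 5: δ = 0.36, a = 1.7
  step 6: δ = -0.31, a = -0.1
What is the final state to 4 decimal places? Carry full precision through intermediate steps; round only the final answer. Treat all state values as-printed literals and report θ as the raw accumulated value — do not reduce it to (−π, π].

(3.2631, 7.6526, -1.7392, 11.8200)

after step 1 (δ=0.38, a=2.0): (5.215212, 18.782130, -2.224081, 12.000000)
after step 2 (δ=0.28, a=0.5): (3.756496, 16.876311, -1.879016, 12.100000)
after step 3 (δ=0.33, a=-1.2): (3.022358, 14.570353, -1.464561, 11.860000)
after step 4 (δ=-0.27, a=-1.8): (3.273875, 12.211725, -1.792796, 11.500000)
after step 5 (δ=0.36, a=1.7): (2.767459, 9.968169, -1.359933, 11.840000)
after step 6 (δ=-0.31, a=-0.1): (3.263092, 7.652619, -1.739201, 11.820000)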